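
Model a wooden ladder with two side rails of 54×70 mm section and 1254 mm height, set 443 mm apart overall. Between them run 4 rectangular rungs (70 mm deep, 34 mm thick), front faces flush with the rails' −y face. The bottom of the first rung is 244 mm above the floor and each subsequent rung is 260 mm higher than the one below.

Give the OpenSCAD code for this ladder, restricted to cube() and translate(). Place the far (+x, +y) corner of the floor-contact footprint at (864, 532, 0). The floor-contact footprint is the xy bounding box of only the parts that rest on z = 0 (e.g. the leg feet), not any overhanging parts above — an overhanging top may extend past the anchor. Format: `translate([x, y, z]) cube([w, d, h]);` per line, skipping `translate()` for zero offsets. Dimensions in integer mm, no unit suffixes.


translate([421, 462, 0]) cube([54, 70, 1254]);
translate([810, 462, 0]) cube([54, 70, 1254]);
translate([475, 462, 244]) cube([335, 70, 34]);
translate([475, 462, 504]) cube([335, 70, 34]);
translate([475, 462, 764]) cube([335, 70, 34]);
translate([475, 462, 1024]) cube([335, 70, 34]);


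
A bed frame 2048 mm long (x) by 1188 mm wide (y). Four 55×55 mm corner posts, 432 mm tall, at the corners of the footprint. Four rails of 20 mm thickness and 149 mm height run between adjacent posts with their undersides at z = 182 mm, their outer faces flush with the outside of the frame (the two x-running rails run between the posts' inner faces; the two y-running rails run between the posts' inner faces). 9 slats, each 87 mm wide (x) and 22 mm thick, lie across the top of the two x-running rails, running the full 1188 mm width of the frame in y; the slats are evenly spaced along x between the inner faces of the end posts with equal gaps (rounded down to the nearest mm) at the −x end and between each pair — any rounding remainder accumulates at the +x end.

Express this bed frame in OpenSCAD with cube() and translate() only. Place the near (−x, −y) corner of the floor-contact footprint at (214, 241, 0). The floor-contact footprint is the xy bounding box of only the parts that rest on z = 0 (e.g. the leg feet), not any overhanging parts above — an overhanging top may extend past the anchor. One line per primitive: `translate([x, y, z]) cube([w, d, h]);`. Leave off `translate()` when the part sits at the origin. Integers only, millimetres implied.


translate([214, 241, 0]) cube([55, 55, 432]);
translate([214, 1374, 0]) cube([55, 55, 432]);
translate([2207, 241, 0]) cube([55, 55, 432]);
translate([2207, 1374, 0]) cube([55, 55, 432]);
translate([269, 241, 182]) cube([1938, 20, 149]);
translate([269, 1409, 182]) cube([1938, 20, 149]);
translate([214, 296, 182]) cube([20, 1078, 149]);
translate([2242, 296, 182]) cube([20, 1078, 149]);
translate([384, 241, 331]) cube([87, 1188, 22]);
translate([586, 241, 331]) cube([87, 1188, 22]);
translate([788, 241, 331]) cube([87, 1188, 22]);
translate([990, 241, 331]) cube([87, 1188, 22]);
translate([1192, 241, 331]) cube([87, 1188, 22]);
translate([1394, 241, 331]) cube([87, 1188, 22]);
translate([1596, 241, 331]) cube([87, 1188, 22]);
translate([1798, 241, 331]) cube([87, 1188, 22]);
translate([2000, 241, 331]) cube([87, 1188, 22]);


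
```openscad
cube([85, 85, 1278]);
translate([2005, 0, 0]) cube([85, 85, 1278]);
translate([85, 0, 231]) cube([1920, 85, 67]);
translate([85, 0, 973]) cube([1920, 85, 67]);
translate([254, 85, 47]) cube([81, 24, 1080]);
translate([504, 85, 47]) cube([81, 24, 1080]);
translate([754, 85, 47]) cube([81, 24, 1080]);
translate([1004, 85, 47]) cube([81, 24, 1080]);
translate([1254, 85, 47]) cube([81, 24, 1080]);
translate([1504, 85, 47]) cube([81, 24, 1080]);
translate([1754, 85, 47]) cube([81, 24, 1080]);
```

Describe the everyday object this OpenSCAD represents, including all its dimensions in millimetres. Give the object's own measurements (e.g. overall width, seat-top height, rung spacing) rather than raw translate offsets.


A fence section. Two 85×85 mm posts, 1278 mm tall, stand on the floor with a clear span of 1920 mm between their inner faces. Two horizontal rails of 85×67 mm section span the gap between the posts with their undersides at z = 231 mm and z = 973 mm, flush with the posts' −y face. 7 pickets, each 81 mm wide, 24 mm thick and 1080 mm tall, are fixed to the +y face of the rails with their bottoms at z = 47 mm, spaced across the span with a 169 mm gap after the −x post and between neighbouring pickets, with 170 mm left before the +x post.


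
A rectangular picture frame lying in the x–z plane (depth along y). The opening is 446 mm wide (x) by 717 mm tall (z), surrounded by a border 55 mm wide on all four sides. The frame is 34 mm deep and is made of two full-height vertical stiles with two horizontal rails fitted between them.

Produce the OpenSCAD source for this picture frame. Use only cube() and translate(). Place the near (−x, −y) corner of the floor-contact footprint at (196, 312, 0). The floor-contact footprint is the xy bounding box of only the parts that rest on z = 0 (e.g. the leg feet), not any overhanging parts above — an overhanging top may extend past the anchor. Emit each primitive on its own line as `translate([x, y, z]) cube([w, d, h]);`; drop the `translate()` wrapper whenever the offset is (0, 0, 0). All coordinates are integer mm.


translate([196, 312, 0]) cube([55, 34, 827]);
translate([697, 312, 0]) cube([55, 34, 827]);
translate([251, 312, 0]) cube([446, 34, 55]);
translate([251, 312, 772]) cube([446, 34, 55]);


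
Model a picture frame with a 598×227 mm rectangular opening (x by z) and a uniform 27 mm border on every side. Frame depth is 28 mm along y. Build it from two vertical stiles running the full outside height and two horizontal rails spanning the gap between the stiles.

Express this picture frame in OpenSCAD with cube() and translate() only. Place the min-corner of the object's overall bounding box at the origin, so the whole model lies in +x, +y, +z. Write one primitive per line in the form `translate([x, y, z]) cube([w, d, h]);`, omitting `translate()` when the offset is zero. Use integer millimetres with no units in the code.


cube([27, 28, 281]);
translate([625, 0, 0]) cube([27, 28, 281]);
translate([27, 0, 0]) cube([598, 28, 27]);
translate([27, 0, 254]) cube([598, 28, 27]);


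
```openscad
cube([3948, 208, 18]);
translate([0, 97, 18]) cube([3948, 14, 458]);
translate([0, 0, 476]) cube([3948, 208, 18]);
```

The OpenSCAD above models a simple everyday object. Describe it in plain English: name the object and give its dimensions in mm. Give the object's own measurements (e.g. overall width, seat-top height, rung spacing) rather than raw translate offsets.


An I-beam lying along x, 3948 mm long. Overall section height 494 mm. Two flanges 208 mm wide (y) and 18 mm thick, one on the floor and one at the top; a web 14 mm thick runs between them, centred on the flange width.


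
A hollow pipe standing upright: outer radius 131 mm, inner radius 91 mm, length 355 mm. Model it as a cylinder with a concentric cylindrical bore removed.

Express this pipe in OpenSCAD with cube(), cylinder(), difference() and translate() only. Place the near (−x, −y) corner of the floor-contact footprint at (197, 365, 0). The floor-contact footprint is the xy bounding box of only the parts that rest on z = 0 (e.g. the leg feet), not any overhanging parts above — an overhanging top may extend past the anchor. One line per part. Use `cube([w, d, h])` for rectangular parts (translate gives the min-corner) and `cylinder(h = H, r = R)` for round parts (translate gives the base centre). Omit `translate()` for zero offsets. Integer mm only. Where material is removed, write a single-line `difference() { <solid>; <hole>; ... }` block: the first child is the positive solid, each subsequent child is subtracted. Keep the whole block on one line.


difference() { translate([328, 496, 0]) cylinder(h = 355, r = 131); translate([328, 496, 0]) cylinder(h = 355, r = 91); }


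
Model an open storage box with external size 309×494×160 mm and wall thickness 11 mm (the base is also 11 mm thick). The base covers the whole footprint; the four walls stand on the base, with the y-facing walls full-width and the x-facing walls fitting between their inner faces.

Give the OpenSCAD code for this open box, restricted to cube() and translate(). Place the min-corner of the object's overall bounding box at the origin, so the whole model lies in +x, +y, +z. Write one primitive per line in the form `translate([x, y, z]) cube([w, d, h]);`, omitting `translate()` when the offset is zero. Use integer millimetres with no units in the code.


cube([309, 494, 11]);
translate([0, 0, 11]) cube([309, 11, 149]);
translate([0, 483, 11]) cube([309, 11, 149]);
translate([0, 11, 11]) cube([11, 472, 149]);
translate([298, 11, 11]) cube([11, 472, 149]);


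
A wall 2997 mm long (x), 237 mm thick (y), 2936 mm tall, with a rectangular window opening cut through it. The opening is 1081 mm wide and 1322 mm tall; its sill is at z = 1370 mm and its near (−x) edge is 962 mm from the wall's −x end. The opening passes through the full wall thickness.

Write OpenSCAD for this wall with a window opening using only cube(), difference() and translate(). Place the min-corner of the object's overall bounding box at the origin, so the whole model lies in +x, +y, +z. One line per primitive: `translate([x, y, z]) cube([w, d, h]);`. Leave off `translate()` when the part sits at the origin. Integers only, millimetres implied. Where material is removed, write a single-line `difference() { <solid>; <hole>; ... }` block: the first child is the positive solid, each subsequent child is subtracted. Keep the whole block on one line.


difference() { cube([2997, 237, 2936]); translate([962, 0, 1370]) cube([1081, 237, 1322]); }


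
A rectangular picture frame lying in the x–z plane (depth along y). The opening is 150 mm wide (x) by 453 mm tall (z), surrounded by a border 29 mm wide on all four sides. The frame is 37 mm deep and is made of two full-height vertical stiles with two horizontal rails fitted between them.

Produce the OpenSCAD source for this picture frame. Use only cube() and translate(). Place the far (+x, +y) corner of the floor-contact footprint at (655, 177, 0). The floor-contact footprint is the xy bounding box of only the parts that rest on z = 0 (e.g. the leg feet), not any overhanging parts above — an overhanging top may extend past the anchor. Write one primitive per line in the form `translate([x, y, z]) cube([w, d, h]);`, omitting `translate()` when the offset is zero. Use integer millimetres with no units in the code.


translate([447, 140, 0]) cube([29, 37, 511]);
translate([626, 140, 0]) cube([29, 37, 511]);
translate([476, 140, 0]) cube([150, 37, 29]);
translate([476, 140, 482]) cube([150, 37, 29]);


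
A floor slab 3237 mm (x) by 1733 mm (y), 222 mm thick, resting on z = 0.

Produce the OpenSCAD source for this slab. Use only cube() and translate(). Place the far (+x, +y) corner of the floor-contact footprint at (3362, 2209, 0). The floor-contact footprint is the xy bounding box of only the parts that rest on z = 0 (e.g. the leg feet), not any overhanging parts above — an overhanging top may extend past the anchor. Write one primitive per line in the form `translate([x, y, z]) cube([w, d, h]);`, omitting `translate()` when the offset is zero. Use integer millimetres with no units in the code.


translate([125, 476, 0]) cube([3237, 1733, 222]);


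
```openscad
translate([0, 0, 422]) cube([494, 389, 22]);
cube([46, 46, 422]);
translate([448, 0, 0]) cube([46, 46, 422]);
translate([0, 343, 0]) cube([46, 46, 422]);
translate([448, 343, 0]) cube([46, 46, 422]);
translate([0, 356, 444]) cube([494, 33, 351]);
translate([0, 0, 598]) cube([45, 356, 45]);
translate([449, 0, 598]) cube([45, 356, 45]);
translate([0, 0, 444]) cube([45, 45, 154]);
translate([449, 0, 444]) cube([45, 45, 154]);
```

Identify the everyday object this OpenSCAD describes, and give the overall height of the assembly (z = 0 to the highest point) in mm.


A chair. The overall height is 795 mm.

A slab on four corner posts with a tall panel at the back — a chair. The seat slab sits at z = 422 with thickness 22, and the 351 mm backrest starts at the seat top, so the overall height is 422 + 22 + 351 = 795 mm.


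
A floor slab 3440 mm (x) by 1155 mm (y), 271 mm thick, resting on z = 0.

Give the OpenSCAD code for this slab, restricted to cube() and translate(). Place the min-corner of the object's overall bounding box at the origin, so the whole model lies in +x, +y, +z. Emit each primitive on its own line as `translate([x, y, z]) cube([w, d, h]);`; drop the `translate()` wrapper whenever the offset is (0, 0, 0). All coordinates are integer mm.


cube([3440, 1155, 271]);


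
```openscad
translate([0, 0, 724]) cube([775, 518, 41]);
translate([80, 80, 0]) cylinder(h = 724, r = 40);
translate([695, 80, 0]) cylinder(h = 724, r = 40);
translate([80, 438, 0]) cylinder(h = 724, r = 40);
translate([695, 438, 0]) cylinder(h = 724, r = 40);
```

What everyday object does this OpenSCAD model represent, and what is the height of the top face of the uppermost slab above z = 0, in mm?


A table. The table height is 765 mm.

A 775×518×41 slab sits at z = 724 on four Ø80 mm round legs — a table. The top surface is at 724 + 41 = 765 mm.


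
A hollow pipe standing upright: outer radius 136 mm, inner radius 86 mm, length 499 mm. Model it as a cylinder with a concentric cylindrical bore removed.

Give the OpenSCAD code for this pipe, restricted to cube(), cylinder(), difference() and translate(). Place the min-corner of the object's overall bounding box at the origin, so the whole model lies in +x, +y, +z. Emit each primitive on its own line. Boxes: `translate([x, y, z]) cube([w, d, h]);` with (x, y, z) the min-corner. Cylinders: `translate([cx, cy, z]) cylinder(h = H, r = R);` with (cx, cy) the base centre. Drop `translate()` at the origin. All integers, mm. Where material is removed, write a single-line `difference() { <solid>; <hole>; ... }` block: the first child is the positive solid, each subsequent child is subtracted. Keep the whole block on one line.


difference() { translate([136, 136, 0]) cylinder(h = 499, r = 136); translate([136, 136, 0]) cylinder(h = 499, r = 86); }


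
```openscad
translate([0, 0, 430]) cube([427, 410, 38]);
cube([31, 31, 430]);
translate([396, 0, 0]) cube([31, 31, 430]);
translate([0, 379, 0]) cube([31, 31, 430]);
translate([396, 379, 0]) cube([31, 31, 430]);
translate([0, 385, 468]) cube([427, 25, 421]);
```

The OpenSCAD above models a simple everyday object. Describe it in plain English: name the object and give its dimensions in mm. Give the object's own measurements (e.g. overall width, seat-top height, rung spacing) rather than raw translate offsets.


A chair. The seat is a 427×410×38 mm slab with its top at z = 468 mm, on four 31×31 mm corner legs (flush with the seat edges, standing on z = 0). A flat backrest 25 mm thick, 421 mm tall, spans the full seat width and rises from the seat top along its +y edge, rear face flush with the rear of the seat.


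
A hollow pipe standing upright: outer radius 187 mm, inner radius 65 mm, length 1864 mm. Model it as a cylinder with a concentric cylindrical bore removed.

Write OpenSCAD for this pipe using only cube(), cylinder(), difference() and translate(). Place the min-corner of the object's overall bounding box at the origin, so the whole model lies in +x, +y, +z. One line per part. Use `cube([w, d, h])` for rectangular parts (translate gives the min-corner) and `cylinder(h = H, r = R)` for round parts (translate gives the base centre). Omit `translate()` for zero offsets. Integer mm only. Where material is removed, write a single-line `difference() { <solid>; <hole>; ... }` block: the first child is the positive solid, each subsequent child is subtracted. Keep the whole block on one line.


difference() { translate([187, 187, 0]) cylinder(h = 1864, r = 187); translate([187, 187, 0]) cylinder(h = 1864, r = 65); }


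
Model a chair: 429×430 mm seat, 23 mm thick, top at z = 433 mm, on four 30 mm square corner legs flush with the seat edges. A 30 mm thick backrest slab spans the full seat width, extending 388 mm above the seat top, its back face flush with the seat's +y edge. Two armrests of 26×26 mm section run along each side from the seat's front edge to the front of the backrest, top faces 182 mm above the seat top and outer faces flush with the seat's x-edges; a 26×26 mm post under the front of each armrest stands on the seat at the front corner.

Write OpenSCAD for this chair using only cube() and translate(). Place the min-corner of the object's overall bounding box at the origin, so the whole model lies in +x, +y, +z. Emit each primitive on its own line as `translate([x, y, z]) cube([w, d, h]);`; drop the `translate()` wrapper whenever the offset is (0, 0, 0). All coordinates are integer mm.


translate([0, 0, 410]) cube([429, 430, 23]);
cube([30, 30, 410]);
translate([399, 0, 0]) cube([30, 30, 410]);
translate([0, 400, 0]) cube([30, 30, 410]);
translate([399, 400, 0]) cube([30, 30, 410]);
translate([0, 400, 433]) cube([429, 30, 388]);
translate([0, 0, 589]) cube([26, 400, 26]);
translate([403, 0, 589]) cube([26, 400, 26]);
translate([0, 0, 433]) cube([26, 26, 156]);
translate([403, 0, 433]) cube([26, 26, 156]);


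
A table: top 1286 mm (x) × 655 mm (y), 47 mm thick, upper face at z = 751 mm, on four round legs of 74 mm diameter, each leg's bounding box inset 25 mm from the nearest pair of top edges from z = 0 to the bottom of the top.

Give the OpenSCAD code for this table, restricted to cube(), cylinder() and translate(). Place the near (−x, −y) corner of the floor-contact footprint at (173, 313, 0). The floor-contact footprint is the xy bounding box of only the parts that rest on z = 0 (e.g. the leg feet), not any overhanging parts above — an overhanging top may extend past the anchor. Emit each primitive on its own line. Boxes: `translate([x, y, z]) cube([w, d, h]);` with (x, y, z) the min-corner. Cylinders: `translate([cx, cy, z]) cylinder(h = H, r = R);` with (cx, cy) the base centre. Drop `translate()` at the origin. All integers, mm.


// leg_h = 751 - 47 = 704
translate([148, 288, 704]) cube([1286, 655, 47]);
translate([210, 350, 0]) cylinder(h = 704, r = 37);
translate([1372, 350, 0]) cylinder(h = 704, r = 37);
translate([210, 881, 0]) cylinder(h = 704, r = 37);
translate([1372, 881, 0]) cylinder(h = 704, r = 37);


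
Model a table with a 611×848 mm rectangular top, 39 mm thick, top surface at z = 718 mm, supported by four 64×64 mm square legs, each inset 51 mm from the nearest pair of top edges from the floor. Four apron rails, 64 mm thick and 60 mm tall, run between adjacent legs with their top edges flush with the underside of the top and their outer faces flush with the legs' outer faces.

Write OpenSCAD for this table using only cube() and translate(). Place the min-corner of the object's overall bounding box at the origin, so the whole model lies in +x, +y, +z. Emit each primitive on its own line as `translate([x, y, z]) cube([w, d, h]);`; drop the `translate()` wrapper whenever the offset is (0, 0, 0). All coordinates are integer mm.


translate([0, 0, 679]) cube([611, 848, 39]);
translate([51, 51, 0]) cube([64, 64, 679]);
translate([496, 51, 0]) cube([64, 64, 679]);
translate([51, 733, 0]) cube([64, 64, 679]);
translate([496, 733, 0]) cube([64, 64, 679]);
translate([115, 51, 619]) cube([381, 64, 60]);
translate([115, 733, 619]) cube([381, 64, 60]);
translate([51, 115, 619]) cube([64, 618, 60]);
translate([496, 115, 619]) cube([64, 618, 60]);


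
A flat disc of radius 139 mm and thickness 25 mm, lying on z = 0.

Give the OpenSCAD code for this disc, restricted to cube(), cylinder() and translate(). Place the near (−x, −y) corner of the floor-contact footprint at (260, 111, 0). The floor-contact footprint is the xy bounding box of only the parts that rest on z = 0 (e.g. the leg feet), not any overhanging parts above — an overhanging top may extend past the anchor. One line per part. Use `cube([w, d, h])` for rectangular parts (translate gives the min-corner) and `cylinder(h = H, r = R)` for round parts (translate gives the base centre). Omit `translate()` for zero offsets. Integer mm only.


translate([399, 250, 0]) cylinder(h = 25, r = 139);


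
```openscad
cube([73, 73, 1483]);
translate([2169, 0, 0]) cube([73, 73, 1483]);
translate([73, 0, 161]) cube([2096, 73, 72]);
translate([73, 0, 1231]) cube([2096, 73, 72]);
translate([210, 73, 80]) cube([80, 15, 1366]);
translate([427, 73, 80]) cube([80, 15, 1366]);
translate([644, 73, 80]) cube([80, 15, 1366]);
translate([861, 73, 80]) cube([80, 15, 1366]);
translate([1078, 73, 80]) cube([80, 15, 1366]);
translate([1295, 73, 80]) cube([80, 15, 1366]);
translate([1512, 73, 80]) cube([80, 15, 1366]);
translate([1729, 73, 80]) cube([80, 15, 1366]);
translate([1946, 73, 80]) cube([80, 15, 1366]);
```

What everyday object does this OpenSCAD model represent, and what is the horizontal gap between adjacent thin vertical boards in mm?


A fence section. The picket gap is 137 mm.

Two posts, two rails, 9 pickets — a fence section. Span 2096 mm holds 9 pickets of 80 mm with 10 equal gaps: ⌊(2096 − 9·80) / 10⌋ = 137 mm.


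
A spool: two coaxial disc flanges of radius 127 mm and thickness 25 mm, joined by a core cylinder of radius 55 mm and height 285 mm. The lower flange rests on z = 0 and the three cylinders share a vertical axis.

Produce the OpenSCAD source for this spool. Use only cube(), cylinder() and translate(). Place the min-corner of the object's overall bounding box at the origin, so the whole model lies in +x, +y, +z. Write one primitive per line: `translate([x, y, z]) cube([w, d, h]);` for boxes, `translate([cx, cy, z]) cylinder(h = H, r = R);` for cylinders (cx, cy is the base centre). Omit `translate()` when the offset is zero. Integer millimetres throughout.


translate([127, 127, 0]) cylinder(h = 25, r = 127);
translate([127, 127, 25]) cylinder(h = 285, r = 55);
translate([127, 127, 310]) cylinder(h = 25, r = 127);


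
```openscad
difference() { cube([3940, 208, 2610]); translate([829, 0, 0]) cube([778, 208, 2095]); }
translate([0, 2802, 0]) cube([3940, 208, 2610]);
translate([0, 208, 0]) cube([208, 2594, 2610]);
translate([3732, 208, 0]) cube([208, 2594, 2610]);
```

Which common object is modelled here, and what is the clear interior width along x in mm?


A single room. The interior width is 3524 mm.

Four walls enclosing a rectangle with a door in the front wall — a room. Outside width 3940 minus two 208 mm walls gives 3524 mm.


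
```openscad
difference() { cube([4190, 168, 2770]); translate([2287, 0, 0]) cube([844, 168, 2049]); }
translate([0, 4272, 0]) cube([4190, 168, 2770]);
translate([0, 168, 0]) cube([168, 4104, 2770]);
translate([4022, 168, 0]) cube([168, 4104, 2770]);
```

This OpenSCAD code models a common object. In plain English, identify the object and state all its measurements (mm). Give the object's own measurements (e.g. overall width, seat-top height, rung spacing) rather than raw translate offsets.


A single room: four walls, each 2770 mm tall and 168 mm thick, enclosing an outside footprint 4190×4440 mm (x × y), no floor or roof. The front and back walls (−y and +y sides) run the full x-width; the side walls fit between their inner faces. A door opening 844 mm wide and 2049 mm tall is cut through the front wall from the floor up, its −x edge 2287 mm from the wall's −x end.


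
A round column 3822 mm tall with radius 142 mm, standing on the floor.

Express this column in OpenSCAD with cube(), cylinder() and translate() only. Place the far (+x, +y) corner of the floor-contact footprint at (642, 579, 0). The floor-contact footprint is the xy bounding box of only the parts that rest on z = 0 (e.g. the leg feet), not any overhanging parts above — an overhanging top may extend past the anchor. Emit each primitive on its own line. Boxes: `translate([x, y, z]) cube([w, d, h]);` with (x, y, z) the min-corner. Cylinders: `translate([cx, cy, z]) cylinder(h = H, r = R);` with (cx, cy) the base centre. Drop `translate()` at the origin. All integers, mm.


translate([500, 437, 0]) cylinder(h = 3822, r = 142);


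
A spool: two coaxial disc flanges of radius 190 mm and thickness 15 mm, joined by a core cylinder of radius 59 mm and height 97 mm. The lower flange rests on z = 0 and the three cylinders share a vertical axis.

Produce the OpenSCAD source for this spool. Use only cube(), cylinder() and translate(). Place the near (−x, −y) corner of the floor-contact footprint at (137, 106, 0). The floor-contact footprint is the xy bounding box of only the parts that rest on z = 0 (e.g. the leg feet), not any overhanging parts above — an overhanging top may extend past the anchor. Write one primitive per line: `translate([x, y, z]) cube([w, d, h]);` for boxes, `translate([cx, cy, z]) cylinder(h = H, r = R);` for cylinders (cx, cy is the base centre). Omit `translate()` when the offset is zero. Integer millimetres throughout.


translate([327, 296, 0]) cylinder(h = 15, r = 190);
translate([327, 296, 15]) cylinder(h = 97, r = 59);
translate([327, 296, 112]) cylinder(h = 15, r = 190);


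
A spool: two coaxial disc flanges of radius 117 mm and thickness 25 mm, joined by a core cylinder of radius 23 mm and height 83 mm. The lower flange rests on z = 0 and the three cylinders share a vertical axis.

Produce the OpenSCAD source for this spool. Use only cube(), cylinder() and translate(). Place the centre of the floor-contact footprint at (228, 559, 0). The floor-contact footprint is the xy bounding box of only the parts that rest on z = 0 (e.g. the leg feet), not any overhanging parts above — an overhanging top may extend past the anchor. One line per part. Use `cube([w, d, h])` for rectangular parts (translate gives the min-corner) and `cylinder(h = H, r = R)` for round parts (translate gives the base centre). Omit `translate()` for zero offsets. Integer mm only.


translate([228, 559, 0]) cylinder(h = 25, r = 117);
translate([228, 559, 25]) cylinder(h = 83, r = 23);
translate([228, 559, 108]) cylinder(h = 25, r = 117);


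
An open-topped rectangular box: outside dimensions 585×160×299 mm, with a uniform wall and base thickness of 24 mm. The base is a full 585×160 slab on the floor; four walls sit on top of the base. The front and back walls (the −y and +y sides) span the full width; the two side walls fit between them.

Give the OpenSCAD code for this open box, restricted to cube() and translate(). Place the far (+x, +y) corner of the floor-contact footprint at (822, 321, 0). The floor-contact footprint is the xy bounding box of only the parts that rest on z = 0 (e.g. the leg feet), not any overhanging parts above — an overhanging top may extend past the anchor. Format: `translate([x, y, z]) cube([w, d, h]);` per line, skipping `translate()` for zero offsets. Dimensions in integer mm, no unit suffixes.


translate([237, 161, 0]) cube([585, 160, 24]);
translate([237, 161, 24]) cube([585, 24, 275]);
translate([237, 297, 24]) cube([585, 24, 275]);
translate([237, 185, 24]) cube([24, 112, 275]);
translate([798, 185, 24]) cube([24, 112, 275]);


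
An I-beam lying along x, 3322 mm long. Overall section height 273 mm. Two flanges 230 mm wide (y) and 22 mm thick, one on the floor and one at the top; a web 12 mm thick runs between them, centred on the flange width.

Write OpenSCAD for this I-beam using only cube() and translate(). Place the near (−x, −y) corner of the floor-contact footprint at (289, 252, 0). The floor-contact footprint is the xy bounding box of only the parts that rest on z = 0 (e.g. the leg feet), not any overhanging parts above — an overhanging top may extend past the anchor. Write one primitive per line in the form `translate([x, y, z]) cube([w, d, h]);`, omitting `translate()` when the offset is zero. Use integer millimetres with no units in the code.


translate([289, 252, 0]) cube([3322, 230, 22]);
translate([289, 361, 22]) cube([3322, 12, 229]);
translate([289, 252, 251]) cube([3322, 230, 22]);


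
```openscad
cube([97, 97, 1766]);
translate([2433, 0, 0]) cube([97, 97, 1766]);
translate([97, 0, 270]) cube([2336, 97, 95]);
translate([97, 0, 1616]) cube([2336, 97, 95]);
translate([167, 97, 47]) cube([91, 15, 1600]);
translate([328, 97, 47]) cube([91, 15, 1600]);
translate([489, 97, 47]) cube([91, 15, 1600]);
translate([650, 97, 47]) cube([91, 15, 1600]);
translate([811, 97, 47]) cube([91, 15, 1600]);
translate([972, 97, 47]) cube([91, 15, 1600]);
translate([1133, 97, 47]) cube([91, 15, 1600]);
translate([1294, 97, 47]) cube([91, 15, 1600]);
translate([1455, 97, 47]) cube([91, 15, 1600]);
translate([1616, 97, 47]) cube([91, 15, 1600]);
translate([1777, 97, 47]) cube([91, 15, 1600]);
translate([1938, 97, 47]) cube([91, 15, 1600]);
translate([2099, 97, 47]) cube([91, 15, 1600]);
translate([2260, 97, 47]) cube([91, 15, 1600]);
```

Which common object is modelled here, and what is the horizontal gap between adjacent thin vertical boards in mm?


A fence section. The picket gap is 70 mm.

Two posts, two rails, 14 pickets — a fence section. Span 2336 mm holds 14 pickets of 91 mm with 15 equal gaps: ⌊(2336 − 14·91) / 15⌋ = 70 mm.


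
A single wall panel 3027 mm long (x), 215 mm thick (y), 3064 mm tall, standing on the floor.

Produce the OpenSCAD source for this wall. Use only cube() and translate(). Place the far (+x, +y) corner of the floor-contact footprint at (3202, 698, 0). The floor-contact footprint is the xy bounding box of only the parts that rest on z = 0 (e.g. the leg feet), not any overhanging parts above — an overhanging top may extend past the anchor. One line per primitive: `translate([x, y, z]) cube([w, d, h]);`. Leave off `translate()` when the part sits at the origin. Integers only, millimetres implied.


translate([175, 483, 0]) cube([3027, 215, 3064]);


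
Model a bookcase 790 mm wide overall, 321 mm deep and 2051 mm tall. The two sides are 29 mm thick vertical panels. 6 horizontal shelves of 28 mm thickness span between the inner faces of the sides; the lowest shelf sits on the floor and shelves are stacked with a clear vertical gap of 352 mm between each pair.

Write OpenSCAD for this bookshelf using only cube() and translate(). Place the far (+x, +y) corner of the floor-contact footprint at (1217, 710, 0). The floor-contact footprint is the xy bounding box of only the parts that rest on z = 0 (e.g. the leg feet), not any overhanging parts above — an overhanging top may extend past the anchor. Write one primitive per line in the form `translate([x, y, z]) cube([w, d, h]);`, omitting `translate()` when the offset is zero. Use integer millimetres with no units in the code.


translate([427, 389, 0]) cube([29, 321, 2051]);
translate([1188, 389, 0]) cube([29, 321, 2051]);
translate([456, 389, 0]) cube([732, 321, 28]);
translate([456, 389, 380]) cube([732, 321, 28]);
translate([456, 389, 760]) cube([732, 321, 28]);
translate([456, 389, 1140]) cube([732, 321, 28]);
translate([456, 389, 1520]) cube([732, 321, 28]);
translate([456, 389, 1900]) cube([732, 321, 28]);


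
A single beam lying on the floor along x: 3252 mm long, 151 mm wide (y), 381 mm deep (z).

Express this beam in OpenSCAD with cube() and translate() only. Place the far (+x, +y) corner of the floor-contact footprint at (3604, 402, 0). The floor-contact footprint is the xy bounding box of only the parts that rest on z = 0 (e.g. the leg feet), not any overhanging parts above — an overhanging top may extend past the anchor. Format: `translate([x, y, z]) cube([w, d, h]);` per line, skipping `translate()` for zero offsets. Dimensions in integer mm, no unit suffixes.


translate([352, 251, 0]) cube([3252, 151, 381]);


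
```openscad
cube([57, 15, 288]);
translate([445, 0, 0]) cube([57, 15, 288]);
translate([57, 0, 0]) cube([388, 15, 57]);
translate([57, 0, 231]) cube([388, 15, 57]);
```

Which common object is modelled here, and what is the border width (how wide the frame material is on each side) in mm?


A picture frame. The border width is 57 mm.

Four thin pieces enclosing a rectangular opening — a picture frame. The two full-height stiles are 288 mm tall; the top rail sits at z = 231 and is 57 mm tall, so the border above the opening is 288 − 231 = 57 mm, matching the stile x-width.


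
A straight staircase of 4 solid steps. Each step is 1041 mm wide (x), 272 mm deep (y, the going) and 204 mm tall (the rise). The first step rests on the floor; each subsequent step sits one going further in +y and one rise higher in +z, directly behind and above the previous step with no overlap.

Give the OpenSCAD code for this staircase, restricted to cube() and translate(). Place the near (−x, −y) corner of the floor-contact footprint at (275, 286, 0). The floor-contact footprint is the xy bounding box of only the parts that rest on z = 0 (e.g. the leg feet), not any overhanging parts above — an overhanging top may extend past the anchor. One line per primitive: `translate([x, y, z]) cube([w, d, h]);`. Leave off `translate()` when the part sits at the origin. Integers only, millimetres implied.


translate([275, 286, 0]) cube([1041, 272, 204]);
translate([275, 558, 204]) cube([1041, 272, 204]);
translate([275, 830, 408]) cube([1041, 272, 204]);
translate([275, 1102, 612]) cube([1041, 272, 204]);


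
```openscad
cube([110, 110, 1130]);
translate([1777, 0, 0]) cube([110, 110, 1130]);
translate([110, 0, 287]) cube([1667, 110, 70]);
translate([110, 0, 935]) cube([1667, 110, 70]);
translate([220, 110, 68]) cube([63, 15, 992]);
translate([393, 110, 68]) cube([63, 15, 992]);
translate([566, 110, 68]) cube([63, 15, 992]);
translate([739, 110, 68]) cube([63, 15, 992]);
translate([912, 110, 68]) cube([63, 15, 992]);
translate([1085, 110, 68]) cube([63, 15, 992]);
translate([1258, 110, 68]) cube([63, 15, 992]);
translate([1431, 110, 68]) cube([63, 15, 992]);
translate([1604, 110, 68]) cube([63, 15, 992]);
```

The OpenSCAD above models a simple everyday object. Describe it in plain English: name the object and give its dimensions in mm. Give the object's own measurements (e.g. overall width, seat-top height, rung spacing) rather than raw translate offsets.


A fence section. Two 110×110 mm posts, 1130 mm tall, stand on the floor with a clear span of 1667 mm between their inner faces. Two horizontal rails of 110×70 mm section span the gap between the posts with their undersides at z = 287 mm and z = 935 mm, flush with the posts' −y face. 9 pickets, each 63 mm wide, 15 mm thick and 992 mm tall, are fixed to the +y face of the rails with their bottoms at z = 68 mm, spaced across the span with a 110 mm gap after the −x post and between neighbouring pickets and before the +x post.


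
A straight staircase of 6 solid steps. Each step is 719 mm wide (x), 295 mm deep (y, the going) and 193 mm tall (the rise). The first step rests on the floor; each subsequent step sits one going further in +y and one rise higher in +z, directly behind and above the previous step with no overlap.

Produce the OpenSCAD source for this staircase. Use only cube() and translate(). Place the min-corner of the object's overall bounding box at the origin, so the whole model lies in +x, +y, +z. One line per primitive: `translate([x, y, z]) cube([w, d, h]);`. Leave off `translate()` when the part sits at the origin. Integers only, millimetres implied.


cube([719, 295, 193]);
translate([0, 295, 193]) cube([719, 295, 193]);
translate([0, 590, 386]) cube([719, 295, 193]);
translate([0, 885, 579]) cube([719, 295, 193]);
translate([0, 1180, 772]) cube([719, 295, 193]);
translate([0, 1475, 965]) cube([719, 295, 193]);


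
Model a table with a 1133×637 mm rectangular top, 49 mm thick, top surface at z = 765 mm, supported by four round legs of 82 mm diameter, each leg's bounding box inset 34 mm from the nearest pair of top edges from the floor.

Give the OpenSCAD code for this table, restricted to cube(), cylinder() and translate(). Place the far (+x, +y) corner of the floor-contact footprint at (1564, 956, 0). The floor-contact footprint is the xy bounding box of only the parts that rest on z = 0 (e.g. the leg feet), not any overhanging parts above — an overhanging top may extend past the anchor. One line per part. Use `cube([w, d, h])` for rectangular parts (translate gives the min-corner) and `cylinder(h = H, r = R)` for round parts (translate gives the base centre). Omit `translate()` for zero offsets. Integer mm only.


translate([465, 353, 716]) cube([1133, 637, 49]);
translate([540, 428, 0]) cylinder(h = 716, r = 41);
translate([1523, 428, 0]) cylinder(h = 716, r = 41);
translate([540, 915, 0]) cylinder(h = 716, r = 41);
translate([1523, 915, 0]) cylinder(h = 716, r = 41);


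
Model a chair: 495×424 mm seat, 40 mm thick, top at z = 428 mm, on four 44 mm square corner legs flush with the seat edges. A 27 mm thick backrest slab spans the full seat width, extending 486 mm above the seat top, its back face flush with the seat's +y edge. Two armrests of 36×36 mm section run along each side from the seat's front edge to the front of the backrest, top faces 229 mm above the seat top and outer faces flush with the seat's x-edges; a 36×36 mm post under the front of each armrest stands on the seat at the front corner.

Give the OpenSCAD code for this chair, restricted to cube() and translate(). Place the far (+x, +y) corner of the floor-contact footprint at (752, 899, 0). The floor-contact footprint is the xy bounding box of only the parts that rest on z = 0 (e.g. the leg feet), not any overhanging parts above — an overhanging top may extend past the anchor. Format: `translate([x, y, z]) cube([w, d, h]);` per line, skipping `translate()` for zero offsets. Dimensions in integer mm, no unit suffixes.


translate([257, 475, 388]) cube([495, 424, 40]);
translate([257, 475, 0]) cube([44, 44, 388]);
translate([708, 475, 0]) cube([44, 44, 388]);
translate([257, 855, 0]) cube([44, 44, 388]);
translate([708, 855, 0]) cube([44, 44, 388]);
translate([257, 872, 428]) cube([495, 27, 486]);
translate([257, 475, 621]) cube([36, 397, 36]);
translate([716, 475, 621]) cube([36, 397, 36]);
translate([257, 475, 428]) cube([36, 36, 193]);
translate([716, 475, 428]) cube([36, 36, 193]);


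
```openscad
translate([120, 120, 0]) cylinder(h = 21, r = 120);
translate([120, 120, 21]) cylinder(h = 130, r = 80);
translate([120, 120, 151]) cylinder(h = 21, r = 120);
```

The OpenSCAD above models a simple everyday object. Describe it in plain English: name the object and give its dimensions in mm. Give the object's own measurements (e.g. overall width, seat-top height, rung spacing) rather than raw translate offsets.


A spool: two coaxial disc flanges of radius 120 mm and thickness 21 mm, joined by a core cylinder of radius 80 mm and height 130 mm. The lower flange rests on z = 0 and the three cylinders share a vertical axis.


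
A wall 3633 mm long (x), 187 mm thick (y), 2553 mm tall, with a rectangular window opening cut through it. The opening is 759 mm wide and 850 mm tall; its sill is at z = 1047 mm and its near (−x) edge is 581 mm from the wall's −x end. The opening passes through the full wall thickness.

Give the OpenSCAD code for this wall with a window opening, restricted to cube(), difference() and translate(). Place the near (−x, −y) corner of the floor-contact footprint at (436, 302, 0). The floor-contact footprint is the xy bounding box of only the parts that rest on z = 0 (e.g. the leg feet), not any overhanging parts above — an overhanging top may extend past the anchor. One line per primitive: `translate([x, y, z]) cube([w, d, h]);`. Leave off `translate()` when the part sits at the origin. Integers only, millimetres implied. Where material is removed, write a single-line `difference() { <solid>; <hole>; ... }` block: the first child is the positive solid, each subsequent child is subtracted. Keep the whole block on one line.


difference() { translate([436, 302, 0]) cube([3633, 187, 2553]); translate([1017, 302, 1047]) cube([759, 187, 850]); }


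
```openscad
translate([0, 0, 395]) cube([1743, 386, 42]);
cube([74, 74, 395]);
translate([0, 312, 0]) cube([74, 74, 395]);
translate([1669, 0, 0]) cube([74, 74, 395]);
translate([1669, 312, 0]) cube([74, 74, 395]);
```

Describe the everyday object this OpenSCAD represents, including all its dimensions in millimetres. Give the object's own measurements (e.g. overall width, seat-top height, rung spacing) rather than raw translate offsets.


A bench: a 1743×386 mm seat slab, 42 mm thick, top at z = 437 mm, on four 74×74 mm square legs flush with the seat corners and standing on z = 0.
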